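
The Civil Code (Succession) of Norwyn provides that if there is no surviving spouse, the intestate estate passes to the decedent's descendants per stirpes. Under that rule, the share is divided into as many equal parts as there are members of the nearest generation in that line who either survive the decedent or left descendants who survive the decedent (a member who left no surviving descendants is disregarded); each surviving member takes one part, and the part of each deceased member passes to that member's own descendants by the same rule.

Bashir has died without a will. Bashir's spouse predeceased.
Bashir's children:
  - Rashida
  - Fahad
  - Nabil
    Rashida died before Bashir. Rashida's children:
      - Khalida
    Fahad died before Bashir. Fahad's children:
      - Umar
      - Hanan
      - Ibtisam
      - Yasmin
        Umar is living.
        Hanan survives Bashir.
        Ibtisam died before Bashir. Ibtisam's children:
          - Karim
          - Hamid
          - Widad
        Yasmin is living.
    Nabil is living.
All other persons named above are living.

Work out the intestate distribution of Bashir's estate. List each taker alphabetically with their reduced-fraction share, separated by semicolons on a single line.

Hamid 1/36; Hanan 1/12; Karim 1/36; Khalida 1/3; Nabil 1/3; Umar 1/12; Widad 1/36; Yasmin 1/12

There is no surviving spouse, so the entire estate passes to Bashir's descendants per stirpes.
The estate is divided into 3 equal shares of 1/3 among Rashida, Fahad, Nabil.
Rashida predeceased; the 1/3 allotted to Rashida's branch passes to Rashida's issue by representation.
Khalida is the sole taker at this level and receives the full 1/3.
Fahad predeceased; the 1/3 allotted to Fahad's branch passes to Fahad's issue by representation.
The 1/3 is divided into 4 equal shares of 1/12 among Umar, Hanan, Ibtisam, Yasmin.
Umar is living and takes 1/12.
Hanan is living and takes 1/12.
Ibtisam predeceased; the 1/12 allotted to Ibtisam's branch passes to Ibtisam's issue by representation.
The 1/12 is divided into 3 equal shares of 1/36 among Karim, Hamid, Widad.
Karim is living and takes 1/36.
Hamid is living and takes 1/36.
Widad is living and takes 1/36.
Yasmin is living and takes 1/12.
Nabil is living and takes 1/3.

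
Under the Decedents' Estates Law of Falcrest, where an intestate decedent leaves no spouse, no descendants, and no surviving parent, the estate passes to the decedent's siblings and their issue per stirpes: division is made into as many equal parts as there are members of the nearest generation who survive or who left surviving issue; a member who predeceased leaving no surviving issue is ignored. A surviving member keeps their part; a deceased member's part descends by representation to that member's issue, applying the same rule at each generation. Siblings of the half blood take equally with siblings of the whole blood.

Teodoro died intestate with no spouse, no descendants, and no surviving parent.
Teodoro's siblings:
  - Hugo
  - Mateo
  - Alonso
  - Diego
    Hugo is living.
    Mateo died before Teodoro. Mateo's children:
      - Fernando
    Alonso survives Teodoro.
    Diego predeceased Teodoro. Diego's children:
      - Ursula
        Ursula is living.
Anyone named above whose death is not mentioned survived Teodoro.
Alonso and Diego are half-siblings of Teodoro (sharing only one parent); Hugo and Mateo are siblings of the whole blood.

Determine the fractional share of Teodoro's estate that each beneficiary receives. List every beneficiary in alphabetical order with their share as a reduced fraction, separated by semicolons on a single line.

Alonso 1/4; Fernando 1/4; Hugo 1/4; Ursula 1/4

No spouse, descendants, or parent survives, so the estate passes to Teodoro's siblings per stirpes.
Half-blood and whole-blood siblings take equally under the stated rule.
The estate is divided into 4 equal shares of 1/4 among Hugo, Mateo, Alonso, Diego.
Hugo is living and takes 1/4.
Mateo predeceased; the 1/4 allotted to Mateo's branch passes to Mateo's issue by representation.
Fernando is the sole taker at this level and receives the full 1/4.
Alonso is living and takes 1/4.
Diego predeceased; the 1/4 allotted to Diego's branch passes to Diego's issue by representation.
Ursula is the sole taker at this level and receives the full 1/4.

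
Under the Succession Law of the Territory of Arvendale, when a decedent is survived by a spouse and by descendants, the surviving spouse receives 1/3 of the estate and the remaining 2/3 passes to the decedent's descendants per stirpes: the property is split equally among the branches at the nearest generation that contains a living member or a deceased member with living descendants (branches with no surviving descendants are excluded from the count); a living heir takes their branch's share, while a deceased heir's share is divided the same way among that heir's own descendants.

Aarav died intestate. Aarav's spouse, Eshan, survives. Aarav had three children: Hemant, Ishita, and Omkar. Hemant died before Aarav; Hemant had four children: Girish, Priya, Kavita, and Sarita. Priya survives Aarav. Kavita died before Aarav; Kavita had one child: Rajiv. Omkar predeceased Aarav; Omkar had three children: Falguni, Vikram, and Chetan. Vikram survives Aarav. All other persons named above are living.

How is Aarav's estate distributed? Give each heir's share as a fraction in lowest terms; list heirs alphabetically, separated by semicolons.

Eshan, as surviving spouse, takes 1/3.
The remaining 2/3 passes to Aarav's descendants per stirpes.
The 2/3 is divided into 3 equal shares of 2/9 among Hemant, Ishita, Omkar.
Hemant predeceased; the 2/9 allotted to Hemant's branch passes to Hemant's issue by representation.
The 2/9 is divided into 4 equal shares of 1/18 among Girish, Priya, Kavita, Sarita.
Girish is living and takes 1/18.
Priya is living and takes 1/18.
Kavita predeceased; the 1/18 allotted to Kavita's branch passes to Kavita's issue by representation.
Rajiv is the sole taker at this level and receives the full 1/18.
Sarita is living and takes 1/18.
Ishita is living and takes 2/9.
Omkar predeceased; the 2/9 allotted to Omkar's branch passes to Omkar's issue by representation.
The 2/9 is divided into 3 equal shares of 2/27 among Falguni, Vikram, Chetan.
Falguni is living and takes 2/27.
Vikram is living and takes 2/27.
Chetan is living and takes 2/27.

Chetan 2/27; Eshan 1/3; Falguni 2/27; Girish 1/18; Ishita 2/9; Priya 1/18; Rajiv 1/18; Sarita 1/18; Vikram 2/27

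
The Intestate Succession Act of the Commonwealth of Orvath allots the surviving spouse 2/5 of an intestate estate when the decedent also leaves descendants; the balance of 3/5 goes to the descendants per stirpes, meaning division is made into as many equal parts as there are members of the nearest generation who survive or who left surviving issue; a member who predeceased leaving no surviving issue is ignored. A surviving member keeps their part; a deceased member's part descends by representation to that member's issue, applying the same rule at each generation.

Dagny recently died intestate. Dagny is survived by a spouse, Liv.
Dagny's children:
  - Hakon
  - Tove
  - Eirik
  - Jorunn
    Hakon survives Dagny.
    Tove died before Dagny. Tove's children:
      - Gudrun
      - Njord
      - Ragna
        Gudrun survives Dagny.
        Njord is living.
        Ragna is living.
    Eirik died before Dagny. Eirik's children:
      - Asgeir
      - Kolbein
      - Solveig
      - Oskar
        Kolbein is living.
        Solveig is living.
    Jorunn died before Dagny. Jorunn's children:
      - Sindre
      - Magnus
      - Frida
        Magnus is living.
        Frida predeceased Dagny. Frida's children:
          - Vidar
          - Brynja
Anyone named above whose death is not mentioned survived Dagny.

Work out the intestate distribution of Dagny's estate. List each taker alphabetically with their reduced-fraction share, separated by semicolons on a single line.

Liv, as surviving spouse, takes 2/5.
The remaining 3/5 passes to Dagny's descendants per stirpes.
The 3/5 is divided into 4 equal shares of 3/20 among Hakon, Tove, Eirik, Jorunn.
Hakon is living and takes 3/20.
Tove predeceased; the 3/20 allotted to Tove's branch passes to Tove's issue by representation.
The 3/20 is divided into 3 equal shares of 1/20 among Gudrun, Njord, Ragna.
Gudrun is living and takes 1/20.
Njord is living and takes 1/20.
Ragna is living and takes 1/20.
Eirik predeceased; the 3/20 allotted to Eirik's branch passes to Eirik's issue by representation.
The 3/20 is divided into 4 equal shares of 3/80 among Asgeir, Kolbein, Solveig, Oskar.
Asgeir is living and takes 3/80.
Kolbein is living and takes 3/80.
Solveig is living and takes 3/80.
Oskar is living and takes 3/80.
Jorunn predeceased; the 3/20 allotted to Jorunn's branch passes to Jorunn's issue by representation.
The 3/20 is divided into 3 equal shares of 1/20 among Sindre, Magnus, Frida.
Sindre is living and takes 1/20.
Magnus is living and takes 1/20.
Frida predeceased; the 1/20 allotted to Frida's branch passes to Frida's issue by representation.
The 1/20 is divided into 2 equal shares of 1/40 among Vidar, Brynja.
Vidar is living and takes 1/40.
Brynja is living and takes 1/40.

Asgeir 3/80; Brynja 1/40; Gudrun 1/20; Hakon 3/20; Kolbein 3/80; Liv 2/5; Magnus 1/20; Njord 1/20; Oskar 3/80; Ragna 1/20; Sindre 1/20; Solveig 3/80; Vidar 1/40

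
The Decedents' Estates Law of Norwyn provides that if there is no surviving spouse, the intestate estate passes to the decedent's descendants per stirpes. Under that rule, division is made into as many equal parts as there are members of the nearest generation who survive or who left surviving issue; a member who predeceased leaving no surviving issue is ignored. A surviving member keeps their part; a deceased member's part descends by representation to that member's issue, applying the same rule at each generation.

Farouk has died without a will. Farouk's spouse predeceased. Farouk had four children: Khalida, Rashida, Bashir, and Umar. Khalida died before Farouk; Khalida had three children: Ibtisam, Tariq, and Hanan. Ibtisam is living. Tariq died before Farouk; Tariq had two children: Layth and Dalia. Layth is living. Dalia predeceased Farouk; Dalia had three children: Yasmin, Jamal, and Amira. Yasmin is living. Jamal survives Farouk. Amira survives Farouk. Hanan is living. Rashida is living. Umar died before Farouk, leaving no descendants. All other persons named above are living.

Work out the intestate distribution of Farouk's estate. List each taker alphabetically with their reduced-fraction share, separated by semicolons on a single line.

There is no surviving spouse, so the entire estate passes to Farouk's descendants per stirpes.
Umar left no surviving issue, so that branch lapses and is disregarded.
The estate is divided into 3 equal shares of 1/3 among Khalida, Rashida, Bashir.
Khalida predeceased; the 1/3 allotted to Khalida's branch passes to Khalida's issue by representation.
The 1/3 is divided into 3 equal shares of 1/9 among Ibtisam, Tariq, Hanan.
Ibtisam is living and takes 1/9.
Tariq predeceased; the 1/9 allotted to Tariq's branch passes to Tariq's issue by representation.
The 1/9 is divided into 2 equal shares of 1/18 among Layth, Dalia.
Layth is living and takes 1/18.
Dalia predeceased; the 1/18 allotted to Dalia's branch passes to Dalia's issue by representation.
The 1/18 is divided into 3 equal shares of 1/54 among Yasmin, Jamal, Amira.
Yasmin is living and takes 1/54.
Jamal is living and takes 1/54.
Amira is living and takes 1/54.
Hanan is living and takes 1/9.
Rashida is living and takes 1/3.
Bashir is living and takes 1/3.

Amira 1/54; Bashir 1/3; Hanan 1/9; Ibtisam 1/9; Jamal 1/54; Layth 1/18; Rashida 1/3; Yasmin 1/54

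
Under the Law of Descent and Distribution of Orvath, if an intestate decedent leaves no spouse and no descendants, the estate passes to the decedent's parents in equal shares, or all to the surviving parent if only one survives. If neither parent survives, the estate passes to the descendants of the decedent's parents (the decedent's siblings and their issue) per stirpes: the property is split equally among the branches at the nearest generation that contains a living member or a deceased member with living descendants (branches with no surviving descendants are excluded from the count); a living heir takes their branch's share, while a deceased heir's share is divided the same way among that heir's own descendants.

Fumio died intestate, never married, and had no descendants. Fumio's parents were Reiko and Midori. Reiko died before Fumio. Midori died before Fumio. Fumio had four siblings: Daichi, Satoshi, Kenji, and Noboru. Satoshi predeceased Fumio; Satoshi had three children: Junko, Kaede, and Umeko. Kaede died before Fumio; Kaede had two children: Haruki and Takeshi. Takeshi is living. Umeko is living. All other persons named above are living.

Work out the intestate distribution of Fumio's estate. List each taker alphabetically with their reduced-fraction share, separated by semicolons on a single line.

Neither parent survives and there are no descendants, so the estate passes to Fumio's siblings and their issue per stirpes.
The estate is divided into 4 equal shares of 1/4 among Daichi, Satoshi, Kenji, Noboru.
Daichi is living and takes 1/4.
Satoshi predeceased; the 1/4 allotted to Satoshi's branch passes to Satoshi's issue by representation.
The 1/4 is divided into 3 equal shares of 1/12 among Junko, Kaede, Umeko.
Junko is living and takes 1/12.
Kaede predeceased; the 1/12 allotted to Kaede's branch passes to Kaede's issue by representation.
The 1/12 is divided into 2 equal shares of 1/24 among Haruki, Takeshi.
Haruki is living and takes 1/24.
Takeshi is living and takes 1/24.
Umeko is living and takes 1/12.
Kenji is living and takes 1/4.
Noboru is living and takes 1/4.

Daichi 1/4; Haruki 1/24; Junko 1/12; Kenji 1/4; Noboru 1/4; Takeshi 1/24; Umeko 1/12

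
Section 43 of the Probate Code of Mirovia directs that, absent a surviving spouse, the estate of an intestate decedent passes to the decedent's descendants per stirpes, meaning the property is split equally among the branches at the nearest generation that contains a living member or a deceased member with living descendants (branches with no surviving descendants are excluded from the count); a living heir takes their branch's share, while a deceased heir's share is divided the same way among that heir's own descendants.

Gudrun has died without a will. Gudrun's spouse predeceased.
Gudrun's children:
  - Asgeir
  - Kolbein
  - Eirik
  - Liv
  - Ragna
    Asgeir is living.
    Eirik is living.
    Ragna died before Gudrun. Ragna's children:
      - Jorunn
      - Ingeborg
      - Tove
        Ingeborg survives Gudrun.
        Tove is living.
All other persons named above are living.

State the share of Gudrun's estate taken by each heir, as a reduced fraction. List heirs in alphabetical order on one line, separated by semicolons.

There is no surviving spouse, so the entire estate passes to Gudrun's descendants per stirpes.
The estate is divided into 5 equal shares of 1/5 among Asgeir, Kolbein, Eirik, Liv, Ragna.
Asgeir is living and takes 1/5.
Kolbein is living and takes 1/5.
Eirik is living and takes 1/5.
Liv is living and takes 1/5.
Ragna predeceased; the 1/5 allotted to Ragna's branch passes to Ragna's issue by representation.
The 1/5 is divided into 3 equal shares of 1/15 among Jorunn, Ingeborg, Tove.
Jorunn is living and takes 1/15.
Ingeborg is living and takes 1/15.
Tove is living and takes 1/15.

Asgeir 1/5; Eirik 1/5; Ingeborg 1/15; Jorunn 1/15; Kolbein 1/5; Liv 1/5; Tove 1/15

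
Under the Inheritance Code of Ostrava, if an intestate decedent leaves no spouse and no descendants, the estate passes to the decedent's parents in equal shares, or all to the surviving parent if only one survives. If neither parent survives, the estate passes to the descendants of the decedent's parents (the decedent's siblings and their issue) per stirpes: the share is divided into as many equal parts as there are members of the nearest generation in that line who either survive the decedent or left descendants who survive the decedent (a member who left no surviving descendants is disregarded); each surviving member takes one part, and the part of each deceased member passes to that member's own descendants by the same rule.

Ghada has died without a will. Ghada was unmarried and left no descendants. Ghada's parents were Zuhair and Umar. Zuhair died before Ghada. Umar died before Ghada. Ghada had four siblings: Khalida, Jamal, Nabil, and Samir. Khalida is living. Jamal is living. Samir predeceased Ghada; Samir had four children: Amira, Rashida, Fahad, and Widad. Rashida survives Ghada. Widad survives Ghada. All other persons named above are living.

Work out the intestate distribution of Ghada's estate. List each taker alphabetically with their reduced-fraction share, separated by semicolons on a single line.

Neither parent survives and there are no descendants, so the estate passes to Ghada's siblings and their issue per stirpes.
The estate is divided into 4 equal shares of 1/4 among Khalida, Jamal, Nabil, Samir.
Khalida is living and takes 1/4.
Jamal is living and takes 1/4.
Nabil is living and takes 1/4.
Samir predeceased; the 1/4 allotted to Samir's branch passes to Samir's issue by representation.
The 1/4 is divided into 4 equal shares of 1/16 among Amira, Rashida, Fahad, Widad.
Amira is living and takes 1/16.
Rashida is living and takes 1/16.
Fahad is living and takes 1/16.
Widad is living and takes 1/16.

Amira 1/16; Fahad 1/16; Jamal 1/4; Khalida 1/4; Nabil 1/4; Rashida 1/16; Widad 1/16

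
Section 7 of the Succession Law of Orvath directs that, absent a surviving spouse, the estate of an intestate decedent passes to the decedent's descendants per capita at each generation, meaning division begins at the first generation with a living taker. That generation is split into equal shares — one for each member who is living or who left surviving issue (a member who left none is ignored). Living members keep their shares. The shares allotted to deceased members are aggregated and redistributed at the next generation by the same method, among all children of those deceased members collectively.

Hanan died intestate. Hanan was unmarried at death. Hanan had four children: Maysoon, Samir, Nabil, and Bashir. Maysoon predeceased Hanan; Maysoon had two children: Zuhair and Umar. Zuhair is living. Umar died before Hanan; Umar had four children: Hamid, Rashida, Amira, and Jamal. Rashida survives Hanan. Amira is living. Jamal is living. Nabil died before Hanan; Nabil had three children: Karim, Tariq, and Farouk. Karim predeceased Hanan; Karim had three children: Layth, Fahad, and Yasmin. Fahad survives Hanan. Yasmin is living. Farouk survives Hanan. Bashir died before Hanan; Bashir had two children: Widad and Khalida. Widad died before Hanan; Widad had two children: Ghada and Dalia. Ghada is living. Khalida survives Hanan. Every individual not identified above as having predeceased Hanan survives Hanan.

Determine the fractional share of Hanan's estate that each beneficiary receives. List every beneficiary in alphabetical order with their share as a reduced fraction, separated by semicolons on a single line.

There is no surviving spouse, so the entire estate passes to Hanan's descendants per capita at each generation.
At generation 1 (Maysoon, Samir, Nabil, Bashir) there are 4 shares of (1)/4 = 1/4 each.
Living: Samir — each takes 1/4.
Deceased: Maysoon, Nabil, and Bashir. Their combined 3/4 is pooled and carried to generation 2.
At generation 2 (Zuhair, Umar, Karim, Tariq, Farouk, Widad, Khalida) there are 7 shares of (3/4)/7 = 3/28 each.
Living: Zuhair, Tariq, Farouk, and Khalida — each takes 3/28.
Deceased: Umar, Karim, and Widad. Their combined 9/28 is pooled and carried to generation 3.
At generation 3 (Hamid, Rashida, Amira, Jamal, Layth, Fahad, Yasmin, Ghada, Dalia) there are 9 shares of (9/28)/9 = 1/28 each.
Living: Hamid, Rashida, Amira, Jamal, Layth, Fahad, Yasmin, Ghada, and Dalia — each takes 1/28.

Amira 1/28; Dalia 1/28; Fahad 1/28; Farouk 3/28; Ghada 1/28; Hamid 1/28; Jamal 1/28; Khalida 3/28; Layth 1/28; Rashida 1/28; Samir 1/4; Tariq 3/28; Yasmin 1/28; Zuhair 3/28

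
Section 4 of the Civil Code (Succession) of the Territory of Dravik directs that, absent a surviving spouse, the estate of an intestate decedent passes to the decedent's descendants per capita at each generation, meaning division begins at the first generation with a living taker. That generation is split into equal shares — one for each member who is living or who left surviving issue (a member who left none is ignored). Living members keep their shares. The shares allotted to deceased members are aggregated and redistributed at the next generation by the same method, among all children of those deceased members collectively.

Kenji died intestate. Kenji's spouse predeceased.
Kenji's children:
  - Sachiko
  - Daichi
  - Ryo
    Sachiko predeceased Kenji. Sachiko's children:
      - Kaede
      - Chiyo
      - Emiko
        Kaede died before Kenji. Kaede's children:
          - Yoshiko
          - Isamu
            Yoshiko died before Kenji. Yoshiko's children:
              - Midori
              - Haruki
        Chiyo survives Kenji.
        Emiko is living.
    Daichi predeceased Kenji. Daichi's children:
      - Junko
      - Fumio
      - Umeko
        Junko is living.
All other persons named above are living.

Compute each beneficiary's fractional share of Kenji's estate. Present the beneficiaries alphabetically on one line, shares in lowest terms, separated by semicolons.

There is no surviving spouse, so the entire estate passes to Kenji's descendants per capita at each generation.
At generation 1 (Sachiko, Daichi, Ryo) there are 3 shares of (1)/3 = 1/3 each.
Living: Ryo — each takes 1/3.
Deceased: Sachiko and Daichi. Their combined 2/3 is pooled and carried to generation 2.
At generation 2 (Kaede, Chiyo, Emiko, Junko, Fumio, Umeko) there are 6 shares of (2/3)/6 = 1/9 each.
Living: Chiyo, Emiko, Junko, Fumio, and Umeko — each takes 1/9.
Deceased: Kaede. That 1/9 share is carried to generation 3.
At generation 3 (Yoshiko, Isamu) there are 2 shares of (1/9)/2 = 1/18 each.
Living: Isamu — each takes 1/18.
Deceased: Yoshiko. That 1/18 share is carried to generation 4.
At generation 4 (Midori, Haruki) there are 2 shares of (1/18)/2 = 1/36 each.
Living: Midori and Haruki — each takes 1/36.

Chiyo 1/9; Emiko 1/9; Fumio 1/9; Haruki 1/36; Isamu 1/18; Junko 1/9; Midori 1/36; Ryo 1/3; Umeko 1/9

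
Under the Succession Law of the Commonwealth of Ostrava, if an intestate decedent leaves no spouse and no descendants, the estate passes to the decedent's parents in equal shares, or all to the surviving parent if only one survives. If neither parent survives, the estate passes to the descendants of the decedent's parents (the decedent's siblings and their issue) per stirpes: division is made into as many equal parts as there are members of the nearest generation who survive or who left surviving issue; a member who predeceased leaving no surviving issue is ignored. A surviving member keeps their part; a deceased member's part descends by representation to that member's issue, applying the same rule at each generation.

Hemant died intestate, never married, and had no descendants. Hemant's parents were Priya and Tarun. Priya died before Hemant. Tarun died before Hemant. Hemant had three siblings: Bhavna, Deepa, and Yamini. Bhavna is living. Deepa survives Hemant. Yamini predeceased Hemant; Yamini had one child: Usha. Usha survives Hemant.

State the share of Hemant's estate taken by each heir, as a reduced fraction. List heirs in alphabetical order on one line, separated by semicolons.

Neither parent survives and there are no descendants, so the estate passes to Hemant's siblings and their issue per stirpes.
The estate is divided into 3 equal shares of 1/3 among Bhavna, Deepa, Yamini.
Bhavna is living and takes 1/3.
Deepa is living and takes 1/3.
Yamini predeceased; the 1/3 allotted to Yamini's branch passes to Yamini's issue by representation.
Usha is the sole taker at this level and receives the full 1/3.

Bhavna 1/3; Deepa 1/3; Usha 1/3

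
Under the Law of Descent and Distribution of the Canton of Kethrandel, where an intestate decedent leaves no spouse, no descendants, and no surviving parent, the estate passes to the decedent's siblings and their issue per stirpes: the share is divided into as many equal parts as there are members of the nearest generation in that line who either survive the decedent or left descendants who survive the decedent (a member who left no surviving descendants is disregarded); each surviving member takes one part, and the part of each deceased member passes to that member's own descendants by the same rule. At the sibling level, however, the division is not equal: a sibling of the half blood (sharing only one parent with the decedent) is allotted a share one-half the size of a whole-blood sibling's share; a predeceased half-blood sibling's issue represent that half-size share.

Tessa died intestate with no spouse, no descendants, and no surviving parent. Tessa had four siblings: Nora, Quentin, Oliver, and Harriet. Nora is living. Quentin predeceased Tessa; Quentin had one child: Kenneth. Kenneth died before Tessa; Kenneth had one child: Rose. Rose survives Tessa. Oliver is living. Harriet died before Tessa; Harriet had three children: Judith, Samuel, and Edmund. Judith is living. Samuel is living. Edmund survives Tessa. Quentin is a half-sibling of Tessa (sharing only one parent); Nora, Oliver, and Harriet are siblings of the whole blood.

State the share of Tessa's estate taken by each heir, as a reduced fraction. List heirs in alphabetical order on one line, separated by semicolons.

Edmund 2/21; Judith 2/21; Nora 2/7; Oliver 2/7; Rose 1/7; Samuel 2/21

No spouse, descendants, or parent survives, so the estate passes to Tessa's siblings per stirpes.
Half-blood siblings count for one-half the weight of whole-blood siblings at the initial division.
Dividing 1 in proportion to weights (total weight 7/2): Nora (weight 1) → 2/7; Quentin (weight 1/2) → 1/7; Oliver (weight 1) → 2/7; Harriet (weight 1) → 2/7.
Nora is living and takes 2/7.
Quentin predeceased; the 1/7 allotted to Quentin's branch passes to Quentin's issue by representation.
Kenneth's line is the sole branch at this level, so the full 1/7 passes to Kenneth's issue by representation.
Rose is the sole taker at this level and receives the full 1/7.
Oliver is living and takes 2/7.
Harriet predeceased; the 2/7 allotted to Harriet's branch passes to Harriet's issue by representation.
The 2/7 is divided into 3 equal shares of 2/21 among Judith, Samuel, Edmund.
Judith is living and takes 2/21.
Samuel is living and takes 2/21.
Edmund is living and takes 2/21.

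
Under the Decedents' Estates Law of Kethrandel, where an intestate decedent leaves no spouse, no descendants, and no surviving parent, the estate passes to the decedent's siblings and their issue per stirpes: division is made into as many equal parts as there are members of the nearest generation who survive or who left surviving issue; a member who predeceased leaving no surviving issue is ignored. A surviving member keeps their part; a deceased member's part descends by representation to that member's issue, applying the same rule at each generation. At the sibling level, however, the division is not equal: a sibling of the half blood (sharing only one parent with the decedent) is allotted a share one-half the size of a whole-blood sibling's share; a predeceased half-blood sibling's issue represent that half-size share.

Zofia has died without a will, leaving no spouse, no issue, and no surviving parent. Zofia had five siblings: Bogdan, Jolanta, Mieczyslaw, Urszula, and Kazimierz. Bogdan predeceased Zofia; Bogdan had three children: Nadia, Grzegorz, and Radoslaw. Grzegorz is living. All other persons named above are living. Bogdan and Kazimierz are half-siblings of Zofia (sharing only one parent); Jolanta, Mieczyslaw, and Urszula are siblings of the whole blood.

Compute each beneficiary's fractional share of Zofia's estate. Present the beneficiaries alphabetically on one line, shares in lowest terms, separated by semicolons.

No spouse, descendants, or parent survives, so the estate passes to Zofia's siblings per stirpes.
Half-blood siblings count for one-half the weight of whole-blood siblings at the initial division.
Dividing 1 in proportion to weights (total weight 4): Bogdan (weight 1/2) → 1/8; Jolanta (weight 1) → 1/4; Mieczyslaw (weight 1) → 1/4; Urszula (weight 1) → 1/4; Kazimierz (weight 1/2) → 1/8.
Bogdan predeceased; the 1/8 allotted to Bogdan's branch passes to Bogdan's issue by representation.
The 1/8 is divided into 3 equal shares of 1/24 among Nadia, Grzegorz, Radoslaw.
Nadia is living and takes 1/24.
Grzegorz is living and takes 1/24.
Radoslaw is living and takes 1/24.
Jolanta is living and takes 1/4.
Mieczyslaw is living and takes 1/4.
Urszula is living and takes 1/4.
Kazimierz is living and takes 1/8.

Grzegorz 1/24; Jolanta 1/4; Kazimierz 1/8; Mieczyslaw 1/4; Nadia 1/24; Radoslaw 1/24; Urszula 1/4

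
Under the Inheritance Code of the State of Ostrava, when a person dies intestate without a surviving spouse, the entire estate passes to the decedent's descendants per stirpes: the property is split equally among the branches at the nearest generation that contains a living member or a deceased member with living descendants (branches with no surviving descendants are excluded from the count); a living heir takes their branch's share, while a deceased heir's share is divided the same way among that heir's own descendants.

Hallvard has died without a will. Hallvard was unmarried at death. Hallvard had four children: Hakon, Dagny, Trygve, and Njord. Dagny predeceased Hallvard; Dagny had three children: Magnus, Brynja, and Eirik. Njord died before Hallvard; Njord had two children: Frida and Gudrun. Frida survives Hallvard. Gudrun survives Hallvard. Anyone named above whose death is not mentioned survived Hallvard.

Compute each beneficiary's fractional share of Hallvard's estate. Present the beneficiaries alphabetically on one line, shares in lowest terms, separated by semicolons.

There is no surviving spouse, so the entire estate passes to Hallvard's descendants per stirpes.
The estate is divided into 4 equal shares of 1/4 among Hakon, Dagny, Trygve, Njord.
Hakon is living and takes 1/4.
Dagny predeceased; the 1/4 allotted to Dagny's branch passes to Dagny's issue by representation.
The 1/4 is divided into 3 equal shares of 1/12 among Magnus, Brynja, Eirik.
Magnus is living and takes 1/12.
Brynja is living and takes 1/12.
Eirik is living and takes 1/12.
Trygve is living and takes 1/4.
Njord predeceased; the 1/4 allotted to Njord's branch passes to Njord's issue by representation.
The 1/4 is divided into 2 equal shares of 1/8 among Frida, Gudrun.
Frida is living and takes 1/8.
Gudrun is living and takes 1/8.

Brynja 1/12; Eirik 1/12; Frida 1/8; Gudrun 1/8; Hakon 1/4; Magnus 1/12; Trygve 1/4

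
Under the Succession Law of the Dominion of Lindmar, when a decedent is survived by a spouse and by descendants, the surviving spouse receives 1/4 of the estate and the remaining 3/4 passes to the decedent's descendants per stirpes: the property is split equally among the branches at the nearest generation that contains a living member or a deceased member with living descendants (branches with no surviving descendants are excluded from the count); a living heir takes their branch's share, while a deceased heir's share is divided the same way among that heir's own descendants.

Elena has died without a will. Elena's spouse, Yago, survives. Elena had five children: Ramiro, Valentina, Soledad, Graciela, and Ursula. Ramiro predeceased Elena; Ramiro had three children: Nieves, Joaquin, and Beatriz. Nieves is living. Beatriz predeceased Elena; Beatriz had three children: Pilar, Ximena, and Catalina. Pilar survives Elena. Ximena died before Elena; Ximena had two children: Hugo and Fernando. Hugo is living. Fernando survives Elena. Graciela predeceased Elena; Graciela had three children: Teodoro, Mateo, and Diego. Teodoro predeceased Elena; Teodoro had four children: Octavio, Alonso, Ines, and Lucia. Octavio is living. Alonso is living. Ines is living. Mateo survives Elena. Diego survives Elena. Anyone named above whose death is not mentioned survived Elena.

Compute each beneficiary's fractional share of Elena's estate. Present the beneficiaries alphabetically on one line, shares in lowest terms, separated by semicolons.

Yago, as surviving spouse, takes 1/4.
The remaining 3/4 passes to Elena's descendants per stirpes.
The 3/4 is divided into 5 equal shares of 3/20 among Ramiro, Valentina, Soledad, Graciela, Ursula.
Ramiro predeceased; the 3/20 allotted to Ramiro's branch passes to Ramiro's issue by representation.
The 3/20 is divided into 3 equal shares of 1/20 among Nieves, Joaquin, Beatriz.
Nieves is living and takes 1/20.
Joaquin is living and takes 1/20.
Beatriz predeceased; the 1/20 allotted to Beatriz's branch passes to Beatriz's issue by representation.
The 1/20 is divided into 3 equal shares of 1/60 among Pilar, Ximena, Catalina.
Pilar is living and takes 1/60.
Ximena predeceased; the 1/60 allotted to Ximena's branch passes to Ximena's issue by representation.
The 1/60 is divided into 2 equal shares of 1/120 among Hugo, Fernando.
Hugo is living and takes 1/120.
Fernando is living and takes 1/120.
Catalina is living and takes 1/60.
Valentina is living and takes 3/20.
Soledad is living and takes 3/20.
Graciela predeceased; the 3/20 allotted to Graciela's branch passes to Graciela's issue by representation.
The 3/20 is divided into 3 equal shares of 1/20 among Teodoro, Mateo, Diego.
Teodoro predeceased; the 1/20 allotted to Teodoro's branch passes to Teodoro's issue by representation.
The 1/20 is divided into 4 equal shares of 1/80 among Octavio, Alonso, Ines, Lucia.
Octavio is living and takes 1/80.
Alonso is living and takes 1/80.
Ines is living and takes 1/80.
Lucia is living and takes 1/80.
Mateo is living and takes 1/20.
Diego is living and takes 1/20.
Ursula is living and takes 3/20.

Alonso 1/80; Catalina 1/60; Diego 1/20; Fernando 1/120; Hugo 1/120; Ines 1/80; Joaquin 1/20; Lucia 1/80; Mateo 1/20; Nieves 1/20; Octavio 1/80; Pilar 1/60; Soledad 3/20; Ursula 3/20; Valentina 3/20; Yago 1/4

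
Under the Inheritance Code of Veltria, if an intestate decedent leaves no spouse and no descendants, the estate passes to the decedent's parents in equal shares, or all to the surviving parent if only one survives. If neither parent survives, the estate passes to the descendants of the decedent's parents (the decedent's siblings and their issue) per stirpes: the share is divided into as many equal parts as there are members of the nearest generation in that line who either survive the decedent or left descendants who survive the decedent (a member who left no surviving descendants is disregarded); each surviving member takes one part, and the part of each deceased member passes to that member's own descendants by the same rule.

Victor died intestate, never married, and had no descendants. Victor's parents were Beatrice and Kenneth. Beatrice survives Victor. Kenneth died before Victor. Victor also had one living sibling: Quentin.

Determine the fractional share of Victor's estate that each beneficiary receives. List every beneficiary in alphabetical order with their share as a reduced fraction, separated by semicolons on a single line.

Only one parent, Beatrice, survives, so Beatrice takes the entire estate. The siblings take nothing because a surviving parent has priority.

Beatrice 1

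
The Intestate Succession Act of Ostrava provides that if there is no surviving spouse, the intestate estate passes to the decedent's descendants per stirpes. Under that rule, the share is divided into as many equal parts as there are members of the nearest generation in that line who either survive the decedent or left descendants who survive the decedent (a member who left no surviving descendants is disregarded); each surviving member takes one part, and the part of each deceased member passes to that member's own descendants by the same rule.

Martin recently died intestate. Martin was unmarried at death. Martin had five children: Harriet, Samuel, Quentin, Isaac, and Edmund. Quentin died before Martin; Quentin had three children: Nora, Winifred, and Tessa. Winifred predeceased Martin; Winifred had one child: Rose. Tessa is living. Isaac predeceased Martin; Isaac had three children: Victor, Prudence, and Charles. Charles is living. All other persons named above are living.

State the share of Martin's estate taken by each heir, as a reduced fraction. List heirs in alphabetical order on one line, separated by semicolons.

Charles 1/15; Edmund 1/5; Harriet 1/5; Nora 1/15; Prudence 1/15; Rose 1/15; Samuel 1/5; Tessa 1/15; Victor 1/15

There is no surviving spouse, so the entire estate passes to Martin's descendants per stirpes.
The estate is divided into 5 equal shares of 1/5 among Harriet, Samuel, Quentin, Isaac, Edmund.
Harriet is living and takes 1/5.
Samuel is living and takes 1/5.
Quentin predeceased; the 1/5 allotted to Quentin's branch passes to Quentin's issue by representation.
The 1/5 is divided into 3 equal shares of 1/15 among Nora, Winifred, Tessa.
Nora is living and takes 1/15.
Winifred predeceased; the 1/15 allotted to Winifred's branch passes to Winifred's issue by representation.
Rose is the sole taker at this level and receives the full 1/15.
Tessa is living and takes 1/15.
Isaac predeceased; the 1/5 allotted to Isaac's branch passes to Isaac's issue by representation.
The 1/5 is divided into 3 equal shares of 1/15 among Victor, Prudence, Charles.
Victor is living and takes 1/15.
Prudence is living and takes 1/15.
Charles is living and takes 1/15.
Edmund is living and takes 1/5.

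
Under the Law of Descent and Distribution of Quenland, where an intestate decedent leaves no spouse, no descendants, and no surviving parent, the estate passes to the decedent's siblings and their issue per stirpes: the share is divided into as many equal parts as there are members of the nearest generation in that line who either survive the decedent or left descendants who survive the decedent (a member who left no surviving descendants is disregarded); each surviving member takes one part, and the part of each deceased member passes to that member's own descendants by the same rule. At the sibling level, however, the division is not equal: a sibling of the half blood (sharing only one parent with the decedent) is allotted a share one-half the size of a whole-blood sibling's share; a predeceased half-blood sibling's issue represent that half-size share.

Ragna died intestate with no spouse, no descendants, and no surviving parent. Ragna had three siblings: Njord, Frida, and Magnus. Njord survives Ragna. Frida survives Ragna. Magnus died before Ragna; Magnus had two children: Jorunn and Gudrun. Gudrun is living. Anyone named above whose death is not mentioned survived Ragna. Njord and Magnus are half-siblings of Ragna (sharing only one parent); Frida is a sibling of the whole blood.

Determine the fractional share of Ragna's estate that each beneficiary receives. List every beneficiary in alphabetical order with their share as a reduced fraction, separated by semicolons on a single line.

No spouse, descendants, or parent survives, so the estate passes to Ragna's siblings per stirpes.
Half-blood siblings count for one-half the weight of whole-blood siblings at the initial division.
Dividing 1 in proportion to weights (total weight 2): Njord (weight 1/2) → 1/4; Frida (weight 1) → 1/2; Magnus (weight 1/2) → 1/4.
Njord is living and takes 1/4.
Frida is living and takes 1/2.
Magnus predeceased; the 1/4 allotted to Magnus's branch passes to Magnus's issue by representation.
The 1/4 is divided into 2 equal shares of 1/8 among Jorunn, Gudrun.
Jorunn is living and takes 1/8.
Gudrun is living and takes 1/8.

Frida 1/2; Gudrun 1/8; Jorunn 1/8; Njord 1/4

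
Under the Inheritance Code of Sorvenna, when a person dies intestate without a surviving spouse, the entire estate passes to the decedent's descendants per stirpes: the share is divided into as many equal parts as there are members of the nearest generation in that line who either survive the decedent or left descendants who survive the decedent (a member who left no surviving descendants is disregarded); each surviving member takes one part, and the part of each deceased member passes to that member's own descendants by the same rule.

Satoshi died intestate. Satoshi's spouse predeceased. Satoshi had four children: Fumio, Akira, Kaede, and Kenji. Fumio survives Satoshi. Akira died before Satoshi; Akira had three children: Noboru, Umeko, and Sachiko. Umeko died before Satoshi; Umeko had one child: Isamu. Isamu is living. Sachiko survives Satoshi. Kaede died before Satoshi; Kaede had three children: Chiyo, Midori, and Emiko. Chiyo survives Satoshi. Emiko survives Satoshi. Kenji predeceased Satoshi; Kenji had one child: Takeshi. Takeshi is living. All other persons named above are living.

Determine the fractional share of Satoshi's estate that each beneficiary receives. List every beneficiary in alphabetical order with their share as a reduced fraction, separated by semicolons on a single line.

There is no surviving spouse, so the entire estate passes to Satoshi's descendants per stirpes.
The estate is divided into 4 equal shares of 1/4 among Fumio, Akira, Kaede, Kenji.
Fumio is living and takes 1/4.
Akira predeceased; the 1/4 allotted to Akira's branch passes to Akira's issue by representation.
The 1/4 is divided into 3 equal shares of 1/12 among Noboru, Umeko, Sachiko.
Noboru is living and takes 1/12.
Umeko predeceased; the 1/12 allotted to Umeko's branch passes to Umeko's issue by representation.
Isamu is the sole taker at this level and receives the full 1/12.
Sachiko is living and takes 1/12.
Kaede predeceased; the 1/4 allotted to Kaede's branch passes to Kaede's issue by representation.
The 1/4 is divided into 3 equal shares of 1/12 among Chiyo, Midori, Emiko.
Chiyo is living and takes 1/12.
Midori is living and takes 1/12.
Emiko is living and takes 1/12.
Kenji predeceased; the 1/4 allotted to Kenji's branch passes to Kenji's issue by representation.
Takeshi is the sole taker at this level and receives the full 1/4.

Chiyo 1/12; Emiko 1/12; Fumio 1/4; Isamu 1/12; Midori 1/12; Noboru 1/12; Sachiko 1/12; Takeshi 1/4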